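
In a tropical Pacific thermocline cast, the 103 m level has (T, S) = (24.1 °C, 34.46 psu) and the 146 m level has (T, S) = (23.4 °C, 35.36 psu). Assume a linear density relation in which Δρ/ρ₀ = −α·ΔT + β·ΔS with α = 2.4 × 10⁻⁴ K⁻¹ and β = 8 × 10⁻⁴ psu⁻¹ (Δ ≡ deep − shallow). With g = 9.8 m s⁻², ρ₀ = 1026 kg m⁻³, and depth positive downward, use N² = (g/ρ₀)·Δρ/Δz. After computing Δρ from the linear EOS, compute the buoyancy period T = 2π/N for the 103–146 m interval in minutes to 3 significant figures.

7.36 min

ΔT = -0.7 K, ΔS = +0.90 psu (deep − shallow).
Δρ/ρ₀ = −αΔT + βΔS = 1.68 × 10⁻⁴ + 7.20 × 10⁻⁴ = 8.88 × 10⁻⁴, so Δρ ≈ 0.9111 kg m⁻³.
N² = (g/ρ₀)·Δρ/Δz = g·(Δρ/ρ₀)/Δz = 9.8 × 8.88 × 10⁻⁴ / 43 = 2.0238 × 10⁻⁴ s⁻².
N = √(2.0238 × 10⁻⁴) = 0.014226 rad s⁻¹ → T = 2π/N = 441.67 s = 7.3612 min ≈ 7.36 min.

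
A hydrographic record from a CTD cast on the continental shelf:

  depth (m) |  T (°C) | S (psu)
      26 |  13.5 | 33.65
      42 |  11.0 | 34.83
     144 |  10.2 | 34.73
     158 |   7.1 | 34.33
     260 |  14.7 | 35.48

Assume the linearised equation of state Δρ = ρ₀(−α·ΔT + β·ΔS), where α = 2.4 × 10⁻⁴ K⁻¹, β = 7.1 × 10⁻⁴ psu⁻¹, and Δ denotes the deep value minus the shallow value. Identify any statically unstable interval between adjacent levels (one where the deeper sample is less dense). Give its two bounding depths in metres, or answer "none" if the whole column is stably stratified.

Evaluate Δρ/ρ₀ = −αΔT + βΔS across each adjacent pair:
  26–42 m: −αΔT+βΔS = −(2.4 × 10⁻⁴)(-2.5)+(7.1 × 10⁻⁴)(+1.18) = 1.4 × 10⁻³ → stable
  42–144 m: −αΔT+βΔS = −(2.4 × 10⁻⁴)(-0.8)+(7.1 × 10⁻⁴)(-0.10) = 1.2 × 10⁻⁴ → stable
  144–158 m: −αΔT+βΔS = −(2.4 × 10⁻⁴)(-3.1)+(7.1 × 10⁻⁴)(-0.40) = 4.6 × 10⁻⁴ → stable
  158–260 m: −αΔT+βΔS = −(2.4 × 10⁻⁴)(+7.6)+(7.1 × 10⁻⁴)(+1.15) = -1.0 × 10⁻³ → UNSTABLE
The 158–260 m interval has Δρ < 0: lighter water underlies denser water.

158–260 m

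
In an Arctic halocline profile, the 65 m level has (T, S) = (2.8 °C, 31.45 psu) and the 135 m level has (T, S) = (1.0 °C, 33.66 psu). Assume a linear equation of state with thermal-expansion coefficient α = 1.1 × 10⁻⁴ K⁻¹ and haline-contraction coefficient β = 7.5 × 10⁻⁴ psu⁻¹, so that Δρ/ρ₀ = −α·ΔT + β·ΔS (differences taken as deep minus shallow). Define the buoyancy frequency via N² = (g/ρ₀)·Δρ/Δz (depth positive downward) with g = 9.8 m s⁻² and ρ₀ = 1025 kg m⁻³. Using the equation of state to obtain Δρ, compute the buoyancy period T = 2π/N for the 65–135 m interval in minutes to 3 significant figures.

6.50 min

ΔT = -1.8 K, ΔS = +2.21 psu (deep − shallow).
Δρ/ρ₀ = −αΔT + βΔS = 1.98 × 10⁻⁴ + 1.6575 × 10⁻³ = 1.8555 × 10⁻³, so Δρ ≈ 1.902 kg m⁻³.
N² = (g/ρ₀)·Δρ/Δz = g·(Δρ/ρ₀)/Δz = 9.8 × 1.8555 × 10⁻³ / 70 = 2.5977 × 10⁻⁴ s⁻².
N = √(2.5977 × 10⁻⁴) = 0.016117 rad s⁻¹ → T = 2π/N = 389.85 s = 6.4975 min ≈ 6.50 min.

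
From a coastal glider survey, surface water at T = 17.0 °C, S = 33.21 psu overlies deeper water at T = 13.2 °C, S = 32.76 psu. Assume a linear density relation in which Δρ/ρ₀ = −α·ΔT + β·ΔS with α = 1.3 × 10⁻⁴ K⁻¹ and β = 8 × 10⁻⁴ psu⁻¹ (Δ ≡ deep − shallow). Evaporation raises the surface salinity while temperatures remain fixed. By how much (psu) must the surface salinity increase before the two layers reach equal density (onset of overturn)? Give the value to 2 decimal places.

0.17 psu

Neutral buoyancy requires −α(T_deep − T_surf) + β(S_deep − S_surf′) = 0.
S_surf′ = S_deep − (α/β)·ΔT = 32.76 − (1.3 × 10⁻⁴/8 × 10⁻⁴)·(-3.8) = 33.3775 psu.
Increase required: 33.3775 − 33.21 = 0.1675 psu.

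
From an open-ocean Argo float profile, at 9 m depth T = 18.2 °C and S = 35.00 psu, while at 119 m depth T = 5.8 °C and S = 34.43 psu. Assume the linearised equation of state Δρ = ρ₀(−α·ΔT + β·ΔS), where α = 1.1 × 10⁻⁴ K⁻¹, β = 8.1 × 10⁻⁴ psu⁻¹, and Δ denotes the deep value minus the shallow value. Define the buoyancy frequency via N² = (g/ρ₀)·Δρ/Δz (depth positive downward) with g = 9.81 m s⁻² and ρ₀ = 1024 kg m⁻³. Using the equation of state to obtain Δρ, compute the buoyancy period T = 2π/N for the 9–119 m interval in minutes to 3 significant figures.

11.7 min

ΔT = -12.4 K, ΔS = -0.57 psu (deep − shallow).
Δρ/ρ₀ = −αΔT + βΔS = 1.364 × 10⁻³ − 4.617 × 10⁻⁴ = 9.023 × 10⁻⁴, so Δρ ≈ 0.9240 kg m⁻³.
N² = (g/ρ₀)·Δρ/Δz = g·(Δρ/ρ₀)/Δz = 9.81 × 9.023 × 10⁻⁴ / 110 = 8.0469 × 10⁻⁵ s⁻².
N = √(8.0469 × 10⁻⁵) = 8.9705 × 10⁻³ rad s⁻¹ → T = 2π/N = 700.43 s = 11.674 min ≈ 11.7 min.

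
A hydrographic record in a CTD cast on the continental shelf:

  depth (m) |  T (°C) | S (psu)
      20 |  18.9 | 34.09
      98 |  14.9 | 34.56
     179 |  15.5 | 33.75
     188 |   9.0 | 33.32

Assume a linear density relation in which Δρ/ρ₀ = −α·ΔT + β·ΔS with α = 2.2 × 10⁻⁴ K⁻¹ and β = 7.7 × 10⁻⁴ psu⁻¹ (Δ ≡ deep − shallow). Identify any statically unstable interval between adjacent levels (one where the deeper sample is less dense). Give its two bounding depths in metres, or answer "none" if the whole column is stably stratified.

98–179 m

Evaluate Δρ/ρ₀ = −αΔT + βΔS across each adjacent pair:
  20–98 m: −αΔT+βΔS = −(2.2 × 10⁻⁴)(-4.0)+(7.7 × 10⁻⁴)(+0.47) = 1.2 × 10⁻³ → stable
  98–179 m: −αΔT+βΔS = −(2.2 × 10⁻⁴)(+0.6)+(7.7 × 10⁻⁴)(-0.81) = -7.6 × 10⁻⁴ → UNSTABLE
  179–188 m: −αΔT+βΔS = −(2.2 × 10⁻⁴)(-6.5)+(7.7 × 10⁻⁴)(-0.43) = 1.1 × 10⁻³ → stable
The 98–179 m interval has Δρ < 0: lighter water underlies denser water.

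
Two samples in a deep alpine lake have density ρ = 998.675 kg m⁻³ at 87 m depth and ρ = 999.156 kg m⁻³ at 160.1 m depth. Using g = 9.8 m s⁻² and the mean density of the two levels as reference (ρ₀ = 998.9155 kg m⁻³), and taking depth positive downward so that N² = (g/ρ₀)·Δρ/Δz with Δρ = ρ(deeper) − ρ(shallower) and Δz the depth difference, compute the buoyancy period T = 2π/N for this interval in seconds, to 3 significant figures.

Δρ = 999.156 − 998.675 = 0.481 kg m⁻³ over Δz = 160.1 − 87 = 73.1 m.
N² = (9.8/998.9155) × (0.481/73.1) = 6.4554 × 10⁻⁵ s⁻².
N = √(6.4554 × 10⁻⁵) = 8.0346 × 10⁻³ rad s⁻¹, so T = 2π/N = 782.02 s ≈ 782 s.
N² > 0, so the interval is statically stable.

782 s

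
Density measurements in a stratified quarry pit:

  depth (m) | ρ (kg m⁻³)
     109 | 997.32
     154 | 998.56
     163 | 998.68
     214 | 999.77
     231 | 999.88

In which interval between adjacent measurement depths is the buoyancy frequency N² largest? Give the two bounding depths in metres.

109–154 m

Compute the density gradient over each adjacent pair:
  109–154 m: Δρ/Δz = 1.24/45 = 0.028 kg m⁻⁴
  154–163 m: Δρ/Δz = 0.12/9 = 0.013 kg m⁻⁴
  163–214 m: Δρ/Δz = 1.09/51 = 0.021 kg m⁻⁴
  214–231 m: Δρ/Δz = 0.11/17 = 6.5 × 10⁻³ kg m⁻⁴
The largest gradient is in the 109–154 m interval — the pycnocline.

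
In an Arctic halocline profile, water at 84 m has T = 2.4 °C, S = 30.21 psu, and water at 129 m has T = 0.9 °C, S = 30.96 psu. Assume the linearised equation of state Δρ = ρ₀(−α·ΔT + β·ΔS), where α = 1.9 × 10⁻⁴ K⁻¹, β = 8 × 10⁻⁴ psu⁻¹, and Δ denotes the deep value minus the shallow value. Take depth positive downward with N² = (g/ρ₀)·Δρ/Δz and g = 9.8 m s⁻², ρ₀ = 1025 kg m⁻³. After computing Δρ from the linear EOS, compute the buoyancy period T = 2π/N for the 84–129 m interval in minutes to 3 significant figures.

ΔT = -1.5 K, ΔS = +0.75 psu (deep − shallow).
Δρ/ρ₀ = −αΔT + βΔS = 2.85 × 10⁻⁴ + 6.00 × 10⁻⁴ = 8.85 × 10⁻⁴, so Δρ ≈ 0.9071 kg m⁻³.
N² = (g/ρ₀)·Δρ/Δz = g·(Δρ/ρ₀)/Δz = 9.8 × 8.85 × 10⁻⁴ / 45 = 1.9273 × 10⁻⁴ s⁻².
N = √(1.9273 × 10⁻⁴) = 0.013883 rad s⁻¹ → T = 2π/N = 452.58 s = 7.5430 min ≈ 7.54 min.

7.54 min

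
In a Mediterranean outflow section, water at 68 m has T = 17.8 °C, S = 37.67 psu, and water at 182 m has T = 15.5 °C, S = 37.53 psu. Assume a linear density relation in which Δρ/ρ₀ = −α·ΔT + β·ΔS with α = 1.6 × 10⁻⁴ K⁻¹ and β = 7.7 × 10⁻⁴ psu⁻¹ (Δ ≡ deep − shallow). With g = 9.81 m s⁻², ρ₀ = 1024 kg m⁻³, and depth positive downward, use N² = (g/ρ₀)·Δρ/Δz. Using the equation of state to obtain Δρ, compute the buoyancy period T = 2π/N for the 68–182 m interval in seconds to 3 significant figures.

ΔT = -2.3 K, ΔS = -0.14 psu (deep − shallow).
Δρ/ρ₀ = −αΔT + βΔS = 3.68 × 10⁻⁴ − 1.078 × 10⁻⁴ = 2.602 × 10⁻⁴, so Δρ ≈ 0.2664 kg m⁻³.
N² = (g/ρ₀)·Δρ/Δz = g·(Δρ/ρ₀)/Δz = 9.81 × 2.602 × 10⁻⁴ / 114 = 2.2391 × 10⁻⁵ s⁻².
N = √(2.2391 × 10⁻⁵) = 4.7319 × 10⁻³ rad s⁻¹ → T = 2π/N = 1.3278 × 10³ s ≈ 1.33 × 10³ s.

1.33 × 10³ s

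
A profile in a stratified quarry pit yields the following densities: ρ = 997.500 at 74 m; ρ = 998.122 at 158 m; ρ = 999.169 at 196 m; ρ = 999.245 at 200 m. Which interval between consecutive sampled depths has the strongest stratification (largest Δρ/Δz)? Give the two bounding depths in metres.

158–196 m

Compute the density gradient over each adjacent pair:
  74–158 m: Δρ/Δz = 0.622/84 = 7.4 × 10⁻³ kg m⁻⁴
  158–196 m: Δρ/Δz = 1.047/38 = 0.028 kg m⁻⁴
  196–200 m: Δρ/Δz = 0.076/4 = 0.019 kg m⁻⁴
The largest gradient is in the 158–196 m interval — the pycnocline.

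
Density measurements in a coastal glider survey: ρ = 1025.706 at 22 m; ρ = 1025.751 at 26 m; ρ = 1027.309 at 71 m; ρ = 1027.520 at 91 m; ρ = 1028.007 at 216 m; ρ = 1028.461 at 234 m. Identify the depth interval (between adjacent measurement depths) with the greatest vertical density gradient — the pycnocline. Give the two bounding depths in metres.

Compute the density gradient over each adjacent pair:
  22–26 m: Δρ/Δz = 0.045/4 = 0.011 kg m⁻⁴
  26–71 m: Δρ/Δz = 1.558/45 = 0.035 kg m⁻⁴
  71–91 m: Δρ/Δz = 0.211/20 = 0.011 kg m⁻⁴
  91–216 m: Δρ/Δz = 0.487/125 = 3.9 × 10⁻³ kg m⁻⁴
  216–234 m: Δρ/Δz = 0.454/18 = 0.025 kg m⁻⁴
The largest gradient is in the 26–71 m interval — the pycnocline.

26–71 m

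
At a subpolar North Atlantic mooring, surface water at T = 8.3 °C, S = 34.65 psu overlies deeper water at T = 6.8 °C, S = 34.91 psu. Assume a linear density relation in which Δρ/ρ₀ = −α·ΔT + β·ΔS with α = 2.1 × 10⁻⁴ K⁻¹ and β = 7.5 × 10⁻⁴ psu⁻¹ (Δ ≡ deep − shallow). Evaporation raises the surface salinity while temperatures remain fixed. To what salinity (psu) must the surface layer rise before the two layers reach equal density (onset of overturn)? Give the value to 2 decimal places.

35.33 psu

Neutral buoyancy requires −α(T_deep − T_surf) + β(S_deep − S_surf′) = 0.
S_surf′ = S_deep − (α/β)·ΔT = 34.91 − (2.1 × 10⁻⁴/7.5 × 10⁻⁴)·(-1.5) = 35.3300 psu.
Increase required: 35.3300 − 34.65 = 0.6800 psu.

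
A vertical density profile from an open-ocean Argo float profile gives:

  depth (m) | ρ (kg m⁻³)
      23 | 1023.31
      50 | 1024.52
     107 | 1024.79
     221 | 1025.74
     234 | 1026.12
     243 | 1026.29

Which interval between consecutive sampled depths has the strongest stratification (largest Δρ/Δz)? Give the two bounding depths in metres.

Compute the density gradient over each adjacent pair:
  23–50 m: Δρ/Δz = 1.21/27 = 0.045 kg m⁻⁴
  50–107 m: Δρ/Δz = 0.27/57 = 4.7 × 10⁻³ kg m⁻⁴
  107–221 m: Δρ/Δz = 0.95/114 = 8.3 × 10⁻³ kg m⁻⁴
  221–234 m: Δρ/Δz = 0.38/13 = 0.029 kg m⁻⁴
  234–243 m: Δρ/Δz = 0.17/9 = 0.019 kg m⁻⁴
The largest gradient is in the 23–50 m interval — the pycnocline.

23–50 m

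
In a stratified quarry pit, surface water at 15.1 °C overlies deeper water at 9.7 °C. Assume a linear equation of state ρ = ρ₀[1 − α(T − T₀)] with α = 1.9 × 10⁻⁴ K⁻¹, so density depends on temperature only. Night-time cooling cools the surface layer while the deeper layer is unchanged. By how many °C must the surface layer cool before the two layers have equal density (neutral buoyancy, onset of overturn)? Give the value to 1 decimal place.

With temperature the only control, equal density requires T_surf′ = T_deep.
T_surf′ = 9.7 °C.
Cooling required: 15.1 − 9.7 = 5.4 °C.

5.4 °C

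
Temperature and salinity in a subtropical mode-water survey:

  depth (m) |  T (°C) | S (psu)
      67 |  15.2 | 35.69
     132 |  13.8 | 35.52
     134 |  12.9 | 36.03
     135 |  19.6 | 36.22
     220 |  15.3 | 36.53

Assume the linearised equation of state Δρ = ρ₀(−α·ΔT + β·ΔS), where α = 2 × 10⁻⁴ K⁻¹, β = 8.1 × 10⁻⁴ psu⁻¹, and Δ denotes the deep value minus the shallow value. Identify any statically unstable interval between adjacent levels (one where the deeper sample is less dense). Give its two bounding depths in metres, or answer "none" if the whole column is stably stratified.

Evaluate Δρ/ρ₀ = −αΔT + βΔS across each adjacent pair:
  67–132 m: −αΔT+βΔS = −(2 × 10⁻⁴)(-1.4)+(8.1 × 10⁻⁴)(-0.17) = 1.4 × 10⁻⁴ → stable
  132–134 m: −αΔT+βΔS = −(2 × 10⁻⁴)(-0.9)+(8.1 × 10⁻⁴)(+0.51) = 5.9 × 10⁻⁴ → stable
  134–135 m: −αΔT+βΔS = −(2 × 10⁻⁴)(+6.7)+(8.1 × 10⁻⁴)(+0.19) = -1.2 × 10⁻³ → UNSTABLE
  135–220 m: −αΔT+βΔS = −(2 × 10⁻⁴)(-4.3)+(8.1 × 10⁻⁴)(+0.31) = 1.1 × 10⁻³ → stable
The 134–135 m interval has Δρ < 0: lighter water underlies denser water.

134–135 m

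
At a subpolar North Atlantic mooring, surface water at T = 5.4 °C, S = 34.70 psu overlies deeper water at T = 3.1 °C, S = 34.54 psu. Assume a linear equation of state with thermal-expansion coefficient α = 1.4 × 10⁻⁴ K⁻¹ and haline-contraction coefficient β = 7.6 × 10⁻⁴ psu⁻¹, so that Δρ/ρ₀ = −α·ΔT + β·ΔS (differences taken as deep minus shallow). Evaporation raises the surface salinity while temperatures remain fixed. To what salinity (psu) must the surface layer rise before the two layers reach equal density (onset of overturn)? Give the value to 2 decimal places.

34.96 psu

Neutral buoyancy requires −α(T_deep − T_surf) + β(S_deep − S_surf′) = 0.
S_surf′ = S_deep − (α/β)·ΔT = 34.54 − (1.4 × 10⁻⁴/7.6 × 10⁻⁴)·(-2.3) = 34.9637 psu.
Increase required: 34.9637 − 34.70 = 0.2637 psu.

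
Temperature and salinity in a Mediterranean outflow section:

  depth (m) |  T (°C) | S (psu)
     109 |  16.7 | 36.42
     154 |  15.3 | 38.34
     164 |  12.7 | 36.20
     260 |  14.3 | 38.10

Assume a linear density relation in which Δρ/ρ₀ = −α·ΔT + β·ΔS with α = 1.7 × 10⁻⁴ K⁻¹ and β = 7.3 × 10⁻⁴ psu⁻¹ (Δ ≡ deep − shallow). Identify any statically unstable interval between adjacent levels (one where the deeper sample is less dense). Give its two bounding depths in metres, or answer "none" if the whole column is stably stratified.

154–164 m

Evaluate Δρ/ρ₀ = −αΔT + βΔS across each adjacent pair:
  109–154 m: −αΔT+βΔS = −(1.7 × 10⁻⁴)(-1.4)+(7.3 × 10⁻⁴)(+1.92) = 1.6 × 10⁻³ → stable
  154–164 m: −αΔT+βΔS = −(1.7 × 10⁻⁴)(-2.6)+(7.3 × 10⁻⁴)(-2.14) = -1.1 × 10⁻³ → UNSTABLE
  164–260 m: −αΔT+βΔS = −(1.7 × 10⁻⁴)(+1.6)+(7.3 × 10⁻⁴)(+1.90) = 1.1 × 10⁻³ → stable
The 154–164 m interval has Δρ < 0: lighter water underlies denser water.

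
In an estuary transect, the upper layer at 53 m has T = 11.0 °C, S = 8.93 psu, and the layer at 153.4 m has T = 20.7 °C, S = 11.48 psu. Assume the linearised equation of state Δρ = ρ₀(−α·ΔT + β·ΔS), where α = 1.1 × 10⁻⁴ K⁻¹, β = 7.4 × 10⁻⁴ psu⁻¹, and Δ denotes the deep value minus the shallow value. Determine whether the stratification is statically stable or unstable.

stable

ΔT = 20.7 − 11.0 = +9.7 K and ΔS = 11.48 − 8.93 = +2.55 psu (deep − shallow).
−αΔT = -1.067 × 10⁻³; βΔS = 1.887 × 10⁻³; sum Δρ/ρ₀ = 8.20 × 10⁻⁴.
Δρ/ρ₀ > 0, so Δρ > 0: deeper water is denser → statically stable.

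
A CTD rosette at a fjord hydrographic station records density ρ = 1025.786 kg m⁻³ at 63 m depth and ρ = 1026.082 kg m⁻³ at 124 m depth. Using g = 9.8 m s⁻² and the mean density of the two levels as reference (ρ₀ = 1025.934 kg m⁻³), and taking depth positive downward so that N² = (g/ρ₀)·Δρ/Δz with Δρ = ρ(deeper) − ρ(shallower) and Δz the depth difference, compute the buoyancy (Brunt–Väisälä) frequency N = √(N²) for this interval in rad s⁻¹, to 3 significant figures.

Δρ = 1026.082 − 1025.786 = 0.296 kg m⁻³ over Δz = 124 − 63 = 61 m.
N² = (9.8/1025.934) × (0.296/61) = 4.6352 × 10⁻⁵ s⁻².
N = √(4.6352 × 10⁻⁵) = 6.8082 × 10⁻³ rad s⁻¹ ≈ 6.81 × 10⁻³ rad s⁻¹.

6.81 × 10⁻³ rad s⁻¹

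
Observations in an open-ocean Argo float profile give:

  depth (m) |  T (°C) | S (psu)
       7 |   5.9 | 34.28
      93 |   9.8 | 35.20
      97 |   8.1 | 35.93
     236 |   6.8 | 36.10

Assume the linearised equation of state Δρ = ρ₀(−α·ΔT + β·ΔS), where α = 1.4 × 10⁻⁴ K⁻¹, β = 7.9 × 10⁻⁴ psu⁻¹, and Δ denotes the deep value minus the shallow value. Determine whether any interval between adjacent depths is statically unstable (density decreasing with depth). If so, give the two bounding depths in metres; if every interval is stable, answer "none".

Evaluate Δρ/ρ₀ = −αΔT + βΔS across each adjacent pair:
  7–93 m: −αΔT+βΔS = −(1.4 × 10⁻⁴)(+3.9)+(7.9 × 10⁻⁴)(+0.92) = 1.8 × 10⁻⁴ → stable
  93–97 m: −αΔT+βΔS = −(1.4 × 10⁻⁴)(-1.7)+(7.9 × 10⁻⁴)(+0.73) = 8.1 × 10⁻⁴ → stable
  97–236 m: −αΔT+βΔS = −(1.4 × 10⁻⁴)(-1.3)+(7.9 × 10⁻⁴)(+0.17) = 3.2 × 10⁻⁴ → stable
Every interval has Δρ > 0: the column is stably stratified throughout.

none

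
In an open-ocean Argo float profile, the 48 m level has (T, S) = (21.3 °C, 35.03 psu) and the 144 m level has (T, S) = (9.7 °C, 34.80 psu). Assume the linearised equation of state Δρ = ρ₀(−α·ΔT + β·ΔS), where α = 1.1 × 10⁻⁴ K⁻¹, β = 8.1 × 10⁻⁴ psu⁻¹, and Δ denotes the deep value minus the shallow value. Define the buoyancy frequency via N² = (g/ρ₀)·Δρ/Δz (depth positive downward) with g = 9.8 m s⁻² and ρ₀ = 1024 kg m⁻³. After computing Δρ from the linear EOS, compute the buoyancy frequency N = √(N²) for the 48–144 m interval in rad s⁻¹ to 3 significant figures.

ΔT = -11.6 K, ΔS = -0.23 psu (deep − shallow).
Δρ/ρ₀ = −αΔT + βΔS = 1.276 × 10⁻³ − 1.863 × 10⁻⁴ = 1.0897 × 10⁻³, so Δρ ≈ 1.116 kg m⁻³.
N² = (g/ρ₀)·Δρ/Δz = g·(Δρ/ρ₀)/Δz = 9.8 × 1.0897 × 10⁻³ / 96 = 1.1124 × 10⁻⁴ s⁻².
N = √(1.1124 × 10⁻⁴) = 0.010547 rad s⁻¹ ≈ 0.0105 rad s⁻¹.

0.0105 rad s⁻¹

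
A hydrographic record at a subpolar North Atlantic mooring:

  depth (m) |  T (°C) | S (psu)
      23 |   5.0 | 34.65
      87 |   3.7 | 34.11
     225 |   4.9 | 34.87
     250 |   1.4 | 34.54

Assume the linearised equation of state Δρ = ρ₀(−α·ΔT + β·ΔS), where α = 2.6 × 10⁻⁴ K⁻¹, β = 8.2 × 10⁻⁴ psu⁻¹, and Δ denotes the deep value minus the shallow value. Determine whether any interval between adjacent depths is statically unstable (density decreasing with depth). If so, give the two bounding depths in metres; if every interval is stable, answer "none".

Evaluate Δρ/ρ₀ = −αΔT + βΔS across each adjacent pair:
  23–87 m: −αΔT+βΔS = −(2.6 × 10⁻⁴)(-1.3)+(8.2 × 10⁻⁴)(-0.54) = -1.0 × 10⁻⁴ → UNSTABLE
  87–225 m: −αΔT+βΔS = −(2.6 × 10⁻⁴)(+1.2)+(8.2 × 10⁻⁴)(+0.76) = 3.1 × 10⁻⁴ → stable
  225–250 m: −αΔT+βΔS = −(2.6 × 10⁻⁴)(-3.5)+(8.2 × 10⁻⁴)(-0.33) = 6.4 × 10⁻⁴ → stable
The 23–87 m interval has Δρ < 0: lighter water underlies denser water.

23–87 m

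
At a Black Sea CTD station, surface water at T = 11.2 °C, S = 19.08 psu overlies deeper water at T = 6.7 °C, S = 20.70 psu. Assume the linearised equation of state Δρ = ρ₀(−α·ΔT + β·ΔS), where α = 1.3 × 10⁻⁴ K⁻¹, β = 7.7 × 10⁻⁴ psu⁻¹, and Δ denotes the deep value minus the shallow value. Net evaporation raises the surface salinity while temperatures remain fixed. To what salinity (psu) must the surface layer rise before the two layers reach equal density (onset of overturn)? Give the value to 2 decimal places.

21.46 psu

Neutral buoyancy requires −α(T_deep − T_surf) + β(S_deep − S_surf′) = 0.
S_surf′ = S_deep − (α/β)·ΔT = 20.70 − (1.3 × 10⁻⁴/7.7 × 10⁻⁴)·(-4.5) = 21.4597 psu.
Increase required: 21.4597 − 19.08 = 2.3797 psu.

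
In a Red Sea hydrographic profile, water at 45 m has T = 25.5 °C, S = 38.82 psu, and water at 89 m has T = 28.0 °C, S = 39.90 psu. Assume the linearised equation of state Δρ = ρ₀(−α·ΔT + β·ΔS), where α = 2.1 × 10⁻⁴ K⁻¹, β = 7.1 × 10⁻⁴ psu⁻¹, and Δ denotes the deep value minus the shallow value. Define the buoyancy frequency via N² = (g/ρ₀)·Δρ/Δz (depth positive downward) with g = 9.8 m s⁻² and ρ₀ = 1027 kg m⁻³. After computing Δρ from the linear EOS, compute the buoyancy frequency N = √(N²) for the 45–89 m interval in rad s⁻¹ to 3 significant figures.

ΔT = +2.5 K, ΔS = +1.08 psu (deep − shallow).
Δρ/ρ₀ = −αΔT + βΔS = -5.25 × 10⁻⁴ + 7.668 × 10⁻⁴ = 2.418 × 10⁻⁴, so Δρ ≈ 0.2483 kg m⁻³.
N² = (g/ρ₀)·Δρ/Δz = g·(Δρ/ρ₀)/Δz = 9.8 × 2.418 × 10⁻⁴ / 44 = 5.3855 × 10⁻⁵ s⁻².
N = √(5.3855 × 10⁻⁵) = 7.3386 × 10⁻³ rad s⁻¹ ≈ 7.34 × 10⁻³ rad s⁻¹.

7.34 × 10⁻³ rad s⁻¹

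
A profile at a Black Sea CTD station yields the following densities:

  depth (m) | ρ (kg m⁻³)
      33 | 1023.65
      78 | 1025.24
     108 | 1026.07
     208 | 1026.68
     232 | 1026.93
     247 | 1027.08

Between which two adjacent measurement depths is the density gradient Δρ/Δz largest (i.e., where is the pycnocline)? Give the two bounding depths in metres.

33–78 m

Compute the density gradient over each adjacent pair:
  33–78 m: Δρ/Δz = 1.59/45 = 0.035 kg m⁻⁴
  78–108 m: Δρ/Δz = 0.83/30 = 0.028 kg m⁻⁴
  108–208 m: Δρ/Δz = 0.61/100 = 6.1 × 10⁻³ kg m⁻⁴
  208–232 m: Δρ/Δz = 0.25/24 = 0.010 kg m⁻⁴
  232–247 m: Δρ/Δz = 0.15/15 = 0.010 kg m⁻⁴
The largest gradient is in the 33–78 m interval — the pycnocline.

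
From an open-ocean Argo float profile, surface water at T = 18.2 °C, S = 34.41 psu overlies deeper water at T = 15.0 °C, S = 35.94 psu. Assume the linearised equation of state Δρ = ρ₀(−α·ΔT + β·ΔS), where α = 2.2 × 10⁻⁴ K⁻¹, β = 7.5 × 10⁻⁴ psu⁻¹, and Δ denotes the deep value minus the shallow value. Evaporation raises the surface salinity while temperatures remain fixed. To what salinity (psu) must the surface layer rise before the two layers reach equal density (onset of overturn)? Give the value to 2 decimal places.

Neutral buoyancy requires −α(T_deep − T_surf) + β(S_deep − S_surf′) = 0.
S_surf′ = S_deep − (α/β)·ΔT = 35.94 − (2.2 × 10⁻⁴/7.5 × 10⁻⁴)·(-3.2) = 36.8787 psu.
Increase required: 36.8787 − 34.41 = 2.4687 psu.

36.88 psu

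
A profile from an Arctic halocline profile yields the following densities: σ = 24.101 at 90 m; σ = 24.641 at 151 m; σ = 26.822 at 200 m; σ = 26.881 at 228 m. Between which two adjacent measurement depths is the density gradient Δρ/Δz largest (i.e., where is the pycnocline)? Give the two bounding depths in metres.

151–200 m

Compute the density gradient over each adjacent pair:
  90–151 m: Δρ/Δz = 0.540/61 = 8.9 × 10⁻³ kg m⁻⁴
  151–200 m: Δρ/Δz = 2.181/49 = 0.045 kg m⁻⁴
  200–228 m: Δρ/Δz = 0.059/28 = 2.1 × 10⁻³ kg m⁻⁴
The largest gradient is in the 151–200 m interval — the pycnocline.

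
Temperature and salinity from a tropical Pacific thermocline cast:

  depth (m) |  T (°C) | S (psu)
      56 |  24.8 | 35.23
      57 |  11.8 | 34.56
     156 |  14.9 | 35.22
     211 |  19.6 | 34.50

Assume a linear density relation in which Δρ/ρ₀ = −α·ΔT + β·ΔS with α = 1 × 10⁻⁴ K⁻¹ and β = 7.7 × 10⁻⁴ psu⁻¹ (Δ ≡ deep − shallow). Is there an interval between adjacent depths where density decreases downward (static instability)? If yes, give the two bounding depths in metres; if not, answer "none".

156–211 m

Evaluate Δρ/ρ₀ = −αΔT + βΔS across each adjacent pair:
  56–57 m: −αΔT+βΔS = −(1 × 10⁻⁴)(-13.0)+(7.7 × 10⁻⁴)(-0.67) = 7.8 × 10⁻⁴ → stable
  57–156 m: −αΔT+βΔS = −(1 × 10⁻⁴)(+3.1)+(7.7 × 10⁻⁴)(+0.66) = 2.0 × 10⁻⁴ → stable
  156–211 m: −αΔT+βΔS = −(1 × 10⁻⁴)(+4.7)+(7.7 × 10⁻⁴)(-0.72) = -1.0 × 10⁻³ → UNSTABLE
The 156–211 m interval has Δρ < 0: lighter water underlies denser water.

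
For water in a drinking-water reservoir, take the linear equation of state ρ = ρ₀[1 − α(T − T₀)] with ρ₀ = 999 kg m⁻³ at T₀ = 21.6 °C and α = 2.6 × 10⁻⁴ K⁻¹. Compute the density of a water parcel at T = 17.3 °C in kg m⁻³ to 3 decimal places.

T − T₀ = -4.3 K.
Bracket = 1 − α·(-4.3) = 1 + (1.118 × 10⁻³) = 1.0011180.
ρ = 999 × 1.0011180 = 1000.117 kg m⁻³.

1000.117 kg m⁻³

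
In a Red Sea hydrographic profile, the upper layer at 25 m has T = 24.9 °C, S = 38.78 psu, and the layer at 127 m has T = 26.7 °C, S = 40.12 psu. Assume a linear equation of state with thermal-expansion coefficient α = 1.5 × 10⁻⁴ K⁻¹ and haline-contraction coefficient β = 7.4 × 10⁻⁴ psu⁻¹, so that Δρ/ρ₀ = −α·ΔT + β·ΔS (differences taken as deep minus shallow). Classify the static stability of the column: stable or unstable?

stable

ΔT = 26.7 − 24.9 = +1.8 K and ΔS = 40.12 − 38.78 = +1.34 psu (deep − shallow).
−αΔT = -2.70 × 10⁻⁴; βΔS = 9.916 × 10⁻⁴; sum Δρ/ρ₀ = 7.216 × 10⁻⁴.
Δρ/ρ₀ > 0, so Δρ > 0: deeper water is denser → statically stable.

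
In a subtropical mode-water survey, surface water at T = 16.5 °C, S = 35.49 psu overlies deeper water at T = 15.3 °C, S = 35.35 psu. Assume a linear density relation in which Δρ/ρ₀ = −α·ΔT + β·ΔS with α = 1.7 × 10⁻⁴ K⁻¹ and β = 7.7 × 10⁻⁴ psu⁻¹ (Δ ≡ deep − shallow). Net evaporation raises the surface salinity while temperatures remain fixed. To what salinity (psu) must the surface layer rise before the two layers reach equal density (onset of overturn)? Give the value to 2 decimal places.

35.61 psu

Neutral buoyancy requires −α(T_deep − T_surf) + β(S_deep − S_surf′) = 0.
S_surf′ = S_deep − (α/β)·ΔT = 35.35 − (1.7 × 10⁻⁴/7.7 × 10⁻⁴)·(-1.2) = 35.6149 psu.
Increase required: 35.6149 − 35.49 = 0.1249 psu.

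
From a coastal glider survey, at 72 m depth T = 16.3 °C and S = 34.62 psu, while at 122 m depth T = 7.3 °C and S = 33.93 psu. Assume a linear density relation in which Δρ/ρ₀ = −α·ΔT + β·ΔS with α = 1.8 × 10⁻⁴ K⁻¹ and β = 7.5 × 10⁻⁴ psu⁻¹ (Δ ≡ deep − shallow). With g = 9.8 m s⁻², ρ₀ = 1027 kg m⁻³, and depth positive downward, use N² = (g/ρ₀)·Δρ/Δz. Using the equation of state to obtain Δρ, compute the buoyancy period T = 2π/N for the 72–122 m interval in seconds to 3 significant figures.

427 s

ΔT = -9.0 K, ΔS = -0.69 psu (deep − shallow).
Δρ/ρ₀ = −αΔT + βΔS = 1.62 × 10⁻³ − 5.175 × 10⁻⁴ = 1.1025 × 10⁻³, so Δρ ≈ 1.132 kg m⁻³.
N² = (g/ρ₀)·Δρ/Δz = g·(Δρ/ρ₀)/Δz = 9.8 × 1.1025 × 10⁻³ / 50 = 2.1609 × 10⁻⁴ s⁻².
N = √(2.1609 × 10⁻⁴) = 0.014700 rad s⁻¹ → T = 2π/N = 427.43 s ≈ 427 s.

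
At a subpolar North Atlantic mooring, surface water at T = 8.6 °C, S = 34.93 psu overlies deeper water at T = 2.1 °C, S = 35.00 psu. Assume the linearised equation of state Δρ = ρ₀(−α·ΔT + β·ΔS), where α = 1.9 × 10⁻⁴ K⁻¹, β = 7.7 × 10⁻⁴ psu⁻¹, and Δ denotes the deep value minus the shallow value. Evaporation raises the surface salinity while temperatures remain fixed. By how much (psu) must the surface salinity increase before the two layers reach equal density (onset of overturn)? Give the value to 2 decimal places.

Neutral buoyancy requires −α(T_deep − T_surf) + β(S_deep − S_surf′) = 0.
S_surf′ = S_deep − (α/β)·ΔT = 35.00 − (1.9 × 10⁻⁴/7.7 × 10⁻⁴)·(-6.5) = 36.6039 psu.
Increase required: 36.6039 − 34.93 = 1.6739 psu.

1.67 psu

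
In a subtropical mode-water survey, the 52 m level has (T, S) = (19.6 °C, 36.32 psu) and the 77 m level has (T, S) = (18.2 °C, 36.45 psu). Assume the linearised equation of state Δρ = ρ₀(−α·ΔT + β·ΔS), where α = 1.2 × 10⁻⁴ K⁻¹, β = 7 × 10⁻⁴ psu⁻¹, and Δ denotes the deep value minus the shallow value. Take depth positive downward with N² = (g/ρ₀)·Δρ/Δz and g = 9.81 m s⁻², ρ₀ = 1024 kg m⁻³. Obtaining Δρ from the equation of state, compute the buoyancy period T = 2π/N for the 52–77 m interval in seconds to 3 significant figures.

623 s

ΔT = -1.4 K, ΔS = +0.13 psu (deep − shallow).
Δρ/ρ₀ = −αΔT + βΔS = 1.68 × 10⁻⁴ + 9.10 × 10⁻⁵ = 2.59 × 10⁻⁴, so Δρ ≈ 0.2652 kg m⁻³.
N² = (g/ρ₀)·Δρ/Δz = g·(Δρ/ρ₀)/Δz = 9.81 × 2.59 × 10⁻⁴ / 25 = 1.0163 × 10⁻⁴ s⁻².
N = √(1.0163 × 10⁻⁴) = 0.010081 rad s⁻¹ → T = 2π/N = 623.27 s ≈ 623 s.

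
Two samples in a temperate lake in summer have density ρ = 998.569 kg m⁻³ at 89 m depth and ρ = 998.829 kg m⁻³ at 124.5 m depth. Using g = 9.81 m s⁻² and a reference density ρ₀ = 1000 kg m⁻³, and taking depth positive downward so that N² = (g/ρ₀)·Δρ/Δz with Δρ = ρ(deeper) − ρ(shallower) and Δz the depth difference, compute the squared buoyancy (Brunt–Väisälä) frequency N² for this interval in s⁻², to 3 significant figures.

Δρ = 998.829 − 998.569 = 0.260 kg m⁻³ over Δz = 124.5 − 89 = 35.5 m.
N² = (9.81/1000) × (0.260/35.5) = 7.1848 × 10⁻⁵ s⁻² ≈ 7.18 × 10⁻⁵ s⁻².
A positive N² confirms static stability across the interval.

7.18 × 10⁻⁵ s⁻²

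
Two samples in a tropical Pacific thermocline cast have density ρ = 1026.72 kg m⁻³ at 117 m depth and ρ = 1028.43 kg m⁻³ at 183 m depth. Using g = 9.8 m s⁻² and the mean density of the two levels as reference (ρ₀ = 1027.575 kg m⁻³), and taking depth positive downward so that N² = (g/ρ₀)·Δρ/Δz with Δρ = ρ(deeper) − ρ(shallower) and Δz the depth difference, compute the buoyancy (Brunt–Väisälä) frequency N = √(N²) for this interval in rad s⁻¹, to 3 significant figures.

Δρ = 1028.43 − 1026.72 = 1.71 kg m⁻³ over Δz = 183 − 117 = 66 m.
N² = (9.8/1027.575) × (1.71/66) = 2.4710 × 10⁻⁴ s⁻².
N = √(2.4710 × 10⁻⁴) = 0.015719 rad s⁻¹ ≈ 0.0157 rad s⁻¹.

0.0157 rad s⁻¹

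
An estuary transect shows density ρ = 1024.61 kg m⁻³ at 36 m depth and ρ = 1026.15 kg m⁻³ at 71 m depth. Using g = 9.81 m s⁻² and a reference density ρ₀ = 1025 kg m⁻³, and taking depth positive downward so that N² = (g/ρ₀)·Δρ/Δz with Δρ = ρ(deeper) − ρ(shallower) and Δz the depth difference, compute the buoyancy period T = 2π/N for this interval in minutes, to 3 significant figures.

Δρ = 1026.15 − 1024.61 = 1.54 kg m⁻³ over Δz = 71 − 36 = 35 m.
N² = (9.81/1025) × (1.54/35) = 4.2111 × 10⁻⁴ s⁻².
N = √(4.2111 × 10⁻⁴) = 0.020521 rad s⁻¹, so T = 2π/N = 306.18 s = 5.1030 min ≈ 5.10 min.

5.10 min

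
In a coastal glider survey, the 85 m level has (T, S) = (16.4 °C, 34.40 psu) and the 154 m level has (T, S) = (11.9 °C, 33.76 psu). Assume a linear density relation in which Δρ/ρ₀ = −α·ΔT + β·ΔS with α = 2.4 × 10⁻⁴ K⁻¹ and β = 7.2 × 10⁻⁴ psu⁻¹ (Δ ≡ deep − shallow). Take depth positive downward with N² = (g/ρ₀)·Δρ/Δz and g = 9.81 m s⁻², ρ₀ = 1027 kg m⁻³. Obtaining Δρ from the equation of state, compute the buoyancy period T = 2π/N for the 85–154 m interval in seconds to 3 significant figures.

670 s

ΔT = -4.5 K, ΔS = -0.64 psu (deep − shallow).
Δρ/ρ₀ = −αΔT + βΔS = 1.08 × 10⁻³ − 4.608 × 10⁻⁴ = 6.192 × 10⁻⁴, so Δρ ≈ 0.6359 kg m⁻³.
N² = (g/ρ₀)·Δρ/Δz = g·(Δρ/ρ₀)/Δz = 9.81 × 6.192 × 10⁻⁴ / 69 = 8.8034 × 10⁻⁵ s⁻².
N = √(8.8034 × 10⁻⁵) = 9.3826 × 10⁻³ rad s⁻¹ → T = 2π/N = 669.66 s ≈ 670 s.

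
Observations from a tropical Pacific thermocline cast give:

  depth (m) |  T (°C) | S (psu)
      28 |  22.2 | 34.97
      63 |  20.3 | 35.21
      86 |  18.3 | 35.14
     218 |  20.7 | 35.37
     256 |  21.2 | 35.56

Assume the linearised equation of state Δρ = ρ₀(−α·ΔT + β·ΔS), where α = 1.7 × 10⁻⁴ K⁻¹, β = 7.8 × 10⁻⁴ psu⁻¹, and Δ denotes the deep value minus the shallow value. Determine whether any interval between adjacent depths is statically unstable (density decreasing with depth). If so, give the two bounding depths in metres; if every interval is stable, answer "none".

Evaluate Δρ/ρ₀ = −αΔT + βΔS across each adjacent pair:
  28–63 m: −αΔT+βΔS = −(1.7 × 10⁻⁴)(-1.9)+(7.8 × 10⁻⁴)(+0.24) = 5.1 × 10⁻⁴ → stable
  63–86 m: −αΔT+βΔS = −(1.7 × 10⁻⁴)(-2.0)+(7.8 × 10⁻⁴)(-0.07) = 2.9 × 10⁻⁴ → stable
  86–218 m: −αΔT+βΔS = −(1.7 × 10⁻⁴)(+2.4)+(7.8 × 10⁻⁴)(+0.23) = -2.3 × 10⁻⁴ → UNSTABLE
  218–256 m: −αΔT+βΔS = −(1.7 × 10⁻⁴)(+0.5)+(7.8 × 10⁻⁴)(+0.19) = 6.3 × 10⁻⁵ → stable
The 86–218 m interval has Δρ < 0: lighter water underlies denser water.

86–218 m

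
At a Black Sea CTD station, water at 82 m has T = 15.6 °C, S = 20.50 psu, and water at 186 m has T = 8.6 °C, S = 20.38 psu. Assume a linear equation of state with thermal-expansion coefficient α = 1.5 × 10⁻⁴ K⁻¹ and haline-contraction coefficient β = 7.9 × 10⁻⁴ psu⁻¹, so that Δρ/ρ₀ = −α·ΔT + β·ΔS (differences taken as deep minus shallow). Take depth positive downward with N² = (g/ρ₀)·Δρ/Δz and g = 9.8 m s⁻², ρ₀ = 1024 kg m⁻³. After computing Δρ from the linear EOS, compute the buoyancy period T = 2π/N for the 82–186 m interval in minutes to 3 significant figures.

11.0 min

ΔT = -7.0 K, ΔS = -0.12 psu (deep − shallow).
Δρ/ρ₀ = −αΔT + βΔS = 1.05 × 10⁻³ − 9.48 × 10⁻⁵ = 9.552 × 10⁻⁴, so Δρ ≈ 0.9781 kg m⁻³.
N² = (g/ρ₀)·Δρ/Δz = g·(Δρ/ρ₀)/Δz = 9.8 × 9.552 × 10⁻⁴ / 104 = 9.0009 × 10⁻⁵ s⁻².
N = √(9.0009 × 10⁻⁵) = 9.4873 × 10⁻³ rad s⁻¹ → T = 2π/N = 662.27 s = 11.038 min ≈ 11.0 min.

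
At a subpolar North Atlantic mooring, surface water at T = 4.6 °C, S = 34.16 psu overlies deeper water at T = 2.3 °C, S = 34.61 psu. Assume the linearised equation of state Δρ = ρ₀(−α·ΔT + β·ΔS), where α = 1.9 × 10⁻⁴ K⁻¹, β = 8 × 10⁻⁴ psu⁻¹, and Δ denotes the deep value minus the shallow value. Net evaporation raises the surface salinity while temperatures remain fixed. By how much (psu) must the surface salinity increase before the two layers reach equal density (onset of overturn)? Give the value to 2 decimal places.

Neutral buoyancy requires −α(T_deep − T_surf) + β(S_deep − S_surf′) = 0.
S_surf′ = S_deep − (α/β)·ΔT = 34.61 − (1.9 × 10⁻⁴/8 × 10⁻⁴)·(-2.3) = 35.1562 psu.
Increase required: 35.1562 − 34.16 = 0.9962 psu.

1.00 psu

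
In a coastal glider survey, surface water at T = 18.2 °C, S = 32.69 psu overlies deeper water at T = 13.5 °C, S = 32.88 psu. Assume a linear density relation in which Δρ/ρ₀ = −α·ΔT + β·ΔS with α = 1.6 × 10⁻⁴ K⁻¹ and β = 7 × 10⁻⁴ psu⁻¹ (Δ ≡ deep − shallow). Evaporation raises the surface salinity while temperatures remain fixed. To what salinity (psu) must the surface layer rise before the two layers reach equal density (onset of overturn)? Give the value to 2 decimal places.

Neutral buoyancy requires −α(T_deep − T_surf) + β(S_deep − S_surf′) = 0.
S_surf′ = S_deep − (α/β)·ΔT = 32.88 − (1.6 × 10⁻⁴/7 × 10⁻⁴)·(-4.7) = 33.9543 psu.
Increase required: 33.9543 − 32.69 = 1.2643 psu.

33.95 psu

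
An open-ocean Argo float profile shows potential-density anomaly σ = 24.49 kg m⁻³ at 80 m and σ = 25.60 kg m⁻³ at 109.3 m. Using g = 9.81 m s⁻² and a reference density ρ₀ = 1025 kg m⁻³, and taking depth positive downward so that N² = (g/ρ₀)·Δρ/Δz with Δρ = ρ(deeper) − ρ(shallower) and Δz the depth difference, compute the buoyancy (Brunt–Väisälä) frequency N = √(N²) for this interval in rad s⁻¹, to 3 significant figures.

Δρ = 1025.60 − 1024.49 = 1.11 kg m⁻³ over Δz = 109.3 − 80 = 29.3 m.
N² = (9.81/1025) × (1.11/29.3) = 3.6258 × 10⁻⁴ s⁻².
N = √(3.6258 × 10⁻⁴) = 0.019042 rad s⁻¹ ≈ 0.0190 rad s⁻¹.

0.0190 rad s⁻¹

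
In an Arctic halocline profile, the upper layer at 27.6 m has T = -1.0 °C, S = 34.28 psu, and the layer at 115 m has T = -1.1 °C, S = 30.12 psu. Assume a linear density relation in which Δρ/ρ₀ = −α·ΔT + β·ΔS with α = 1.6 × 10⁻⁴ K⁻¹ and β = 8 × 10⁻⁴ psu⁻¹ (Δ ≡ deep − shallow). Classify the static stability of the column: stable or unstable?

unstable

ΔT = -1.1 − -1.0 = -0.1 K and ΔS = 30.12 − 34.28 = -4.16 psu (deep − shallow).
−αΔT = 1.60 × 10⁻⁵; βΔS = -3.328 × 10⁻³; sum Δρ/ρ₀ = -3.312 × 10⁻³.
Δρ/ρ₀ < 0, so Δρ < 0: deeper water is lighter → statically unstable; the column would overturn.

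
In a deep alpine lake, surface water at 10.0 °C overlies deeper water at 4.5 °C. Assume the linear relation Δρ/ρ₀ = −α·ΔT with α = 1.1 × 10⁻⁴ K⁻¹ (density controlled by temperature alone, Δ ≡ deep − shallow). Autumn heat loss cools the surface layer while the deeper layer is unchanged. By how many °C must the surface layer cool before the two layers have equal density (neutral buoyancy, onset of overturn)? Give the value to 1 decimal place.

With temperature the only control, equal density requires T_surf′ = T_deep.
T_surf′ = 4.5 °C.
Cooling required: 10.0 − 4.5 = 5.5 °C.

5.5 °C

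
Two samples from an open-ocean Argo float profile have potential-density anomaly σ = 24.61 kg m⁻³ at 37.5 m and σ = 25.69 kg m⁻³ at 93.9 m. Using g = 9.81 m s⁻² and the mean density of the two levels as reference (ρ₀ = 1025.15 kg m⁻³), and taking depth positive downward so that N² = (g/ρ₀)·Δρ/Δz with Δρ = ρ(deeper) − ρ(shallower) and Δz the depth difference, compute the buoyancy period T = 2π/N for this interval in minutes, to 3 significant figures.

Δρ = 1025.69 − 1024.61 = 1.08 kg m⁻³ over Δz = 93.9 − 37.5 = 56.4 m.
N² = (9.81/1025.15) × (1.08/56.4) = 1.8324 × 10⁻⁴ s⁻².
N = √(1.8324 × 10⁻⁴) = 0.013537 rad s⁻¹, so T = 2π/N = 464.15 s = 7.7358 min ≈ 7.74 min.

7.74 min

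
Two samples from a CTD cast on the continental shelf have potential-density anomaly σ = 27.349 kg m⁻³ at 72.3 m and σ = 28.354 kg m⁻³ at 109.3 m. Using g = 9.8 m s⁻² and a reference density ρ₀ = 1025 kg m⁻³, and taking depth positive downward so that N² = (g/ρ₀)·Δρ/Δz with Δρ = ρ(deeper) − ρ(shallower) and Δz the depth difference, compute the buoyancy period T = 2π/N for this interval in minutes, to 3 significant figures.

Δρ = 1028.354 − 1027.349 = 1.005 kg m⁻³ over Δz = 109.3 − 72.3 = 37 m.
N² = (9.8/1025) × (1.005/37) = 2.5970 × 10⁻⁴ s⁻².
N = √(2.5970 × 10⁻⁴) = 0.016115 rad s⁻¹, so T = 2π/N = 389.90 s = 6.4983 min ≈ 6.50 min.

6.50 min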